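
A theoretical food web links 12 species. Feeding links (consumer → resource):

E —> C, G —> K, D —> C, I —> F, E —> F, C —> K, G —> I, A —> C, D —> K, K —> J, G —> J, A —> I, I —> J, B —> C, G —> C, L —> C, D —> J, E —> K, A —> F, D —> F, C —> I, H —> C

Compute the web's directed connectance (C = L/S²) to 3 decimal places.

C = 0.153

The web has S = 12 species and L = 22 feeding links.
C = L / S² = 22 / 144 = 0.1528 ≈ 0.153.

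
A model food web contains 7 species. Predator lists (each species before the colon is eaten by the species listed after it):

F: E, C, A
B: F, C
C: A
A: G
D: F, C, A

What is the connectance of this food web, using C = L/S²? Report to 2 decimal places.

The web has S = 7 species and L = 10 feeding links.
C = L / S² = 10 / 49 = 0.2041 ≈ 0.20.

C = 0.20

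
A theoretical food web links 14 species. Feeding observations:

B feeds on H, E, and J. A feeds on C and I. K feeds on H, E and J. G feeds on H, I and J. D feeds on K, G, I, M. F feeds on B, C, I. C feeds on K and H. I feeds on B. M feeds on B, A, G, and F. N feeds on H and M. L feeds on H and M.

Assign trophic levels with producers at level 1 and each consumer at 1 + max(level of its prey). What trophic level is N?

Trophic level 6

E is a producer → level 1.
B eats E (level 1); other prey at levels: H 1, J 1 → level 2.
I eats B → level 3.
F eats I (level 3); other prey at levels: B 2, C 3 → level 4.
M eats F (level 4); other prey at levels: B 2, A 4, G 4 → level 5.
N eats M (level 5); other prey at levels: H 1 → level 6.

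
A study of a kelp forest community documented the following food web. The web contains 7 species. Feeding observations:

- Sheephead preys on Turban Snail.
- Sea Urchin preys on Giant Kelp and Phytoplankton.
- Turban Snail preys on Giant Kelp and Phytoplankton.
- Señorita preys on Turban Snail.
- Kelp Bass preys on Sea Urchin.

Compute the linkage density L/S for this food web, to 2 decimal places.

There are L = 7 links among S = 7 species.
L/S = 7/7 = 1.0000 ≈ 1.00.

L/S = 1.00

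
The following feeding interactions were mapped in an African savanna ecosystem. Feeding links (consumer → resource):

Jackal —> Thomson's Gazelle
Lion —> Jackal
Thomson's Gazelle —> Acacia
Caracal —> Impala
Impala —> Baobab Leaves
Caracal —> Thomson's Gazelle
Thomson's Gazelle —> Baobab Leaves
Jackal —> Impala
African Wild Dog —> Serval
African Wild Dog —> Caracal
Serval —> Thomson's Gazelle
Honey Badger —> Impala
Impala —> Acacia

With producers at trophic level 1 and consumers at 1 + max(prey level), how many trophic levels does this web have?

Producers (level 1): Acacia, Baobab Leaves.
Acacia → Impala → Jackal → Lion gives Lion level 4.
No species has a prey at level 4, so no species reaches level 5.

4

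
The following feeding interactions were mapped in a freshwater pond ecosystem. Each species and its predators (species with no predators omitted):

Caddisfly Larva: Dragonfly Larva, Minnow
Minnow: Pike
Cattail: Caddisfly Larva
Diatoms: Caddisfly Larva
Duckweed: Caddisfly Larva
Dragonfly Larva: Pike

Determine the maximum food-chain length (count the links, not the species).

3 links

One longest chain: Cattail → Caddisfly Larva → Dragonfly Larva → Pike.
It has 4 species and 3 links.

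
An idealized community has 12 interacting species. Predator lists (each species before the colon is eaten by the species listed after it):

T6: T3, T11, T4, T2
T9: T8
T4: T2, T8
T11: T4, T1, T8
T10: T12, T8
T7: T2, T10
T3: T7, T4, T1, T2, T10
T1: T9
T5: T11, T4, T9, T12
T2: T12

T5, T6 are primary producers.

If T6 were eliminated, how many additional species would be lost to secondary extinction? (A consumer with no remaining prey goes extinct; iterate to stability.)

Remove T6.
Round 1: T3 (all prey gone) → extinct.
Round 2: T7 (all prey gone) → extinct.
Round 3: T10 (all prey gone) → extinct.
No further losses. Total secondary extinctions: 3.

3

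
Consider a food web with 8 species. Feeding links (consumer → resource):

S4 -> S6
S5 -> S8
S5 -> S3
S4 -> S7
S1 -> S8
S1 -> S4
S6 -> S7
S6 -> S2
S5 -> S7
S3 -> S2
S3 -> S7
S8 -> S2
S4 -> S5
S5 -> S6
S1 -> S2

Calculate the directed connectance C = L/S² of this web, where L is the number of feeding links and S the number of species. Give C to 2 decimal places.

C = 0.23

The web has S = 8 species and L = 15 feeding links.
C = L / S² = 15 / 64 = 0.2344 ≈ 0.23.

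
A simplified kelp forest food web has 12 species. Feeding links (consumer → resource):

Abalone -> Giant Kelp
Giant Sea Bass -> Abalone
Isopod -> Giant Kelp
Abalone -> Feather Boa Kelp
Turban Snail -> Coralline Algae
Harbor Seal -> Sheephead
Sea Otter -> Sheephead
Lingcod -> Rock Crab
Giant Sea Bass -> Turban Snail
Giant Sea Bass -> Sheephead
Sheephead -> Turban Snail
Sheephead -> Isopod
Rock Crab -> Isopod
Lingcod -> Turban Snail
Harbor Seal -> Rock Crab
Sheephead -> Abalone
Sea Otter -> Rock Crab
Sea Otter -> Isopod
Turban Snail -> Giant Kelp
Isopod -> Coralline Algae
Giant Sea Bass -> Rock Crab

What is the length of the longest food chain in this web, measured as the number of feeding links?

3 links

One longest chain: Coralline Algae → Isopod → Rock Crab → Lingcod.
It has 4 species and 3 links.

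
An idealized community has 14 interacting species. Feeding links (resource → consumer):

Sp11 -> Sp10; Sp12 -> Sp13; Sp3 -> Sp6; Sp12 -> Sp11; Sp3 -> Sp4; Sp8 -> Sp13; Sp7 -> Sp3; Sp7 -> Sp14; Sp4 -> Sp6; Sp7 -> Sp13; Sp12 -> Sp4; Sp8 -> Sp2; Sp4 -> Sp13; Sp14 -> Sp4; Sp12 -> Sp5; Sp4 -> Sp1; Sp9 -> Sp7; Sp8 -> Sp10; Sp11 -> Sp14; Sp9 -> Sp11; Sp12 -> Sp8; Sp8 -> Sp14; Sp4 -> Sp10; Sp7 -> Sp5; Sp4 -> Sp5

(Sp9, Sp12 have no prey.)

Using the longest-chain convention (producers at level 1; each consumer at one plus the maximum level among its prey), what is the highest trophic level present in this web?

Producers (level 1): Sp9, Sp12.
Sp9 → Sp7 → Sp3 → Sp4 → Sp13 gives Sp13 level 5.
No species has a prey at level 5, so no species reaches level 6.

5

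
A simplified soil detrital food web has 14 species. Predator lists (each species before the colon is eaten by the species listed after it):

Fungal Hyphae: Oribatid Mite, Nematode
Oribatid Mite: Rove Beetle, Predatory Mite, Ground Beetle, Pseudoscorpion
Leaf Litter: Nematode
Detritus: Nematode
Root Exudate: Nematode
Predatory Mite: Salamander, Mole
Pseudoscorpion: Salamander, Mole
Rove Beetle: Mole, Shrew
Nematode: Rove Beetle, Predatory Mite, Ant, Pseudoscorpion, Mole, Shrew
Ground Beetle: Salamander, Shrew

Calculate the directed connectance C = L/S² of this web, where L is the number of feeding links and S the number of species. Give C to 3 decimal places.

C = 0.117

The web has S = 14 species and L = 23 feeding links.
C = L / S² = 23 / 196 = 0.1173 ≈ 0.117.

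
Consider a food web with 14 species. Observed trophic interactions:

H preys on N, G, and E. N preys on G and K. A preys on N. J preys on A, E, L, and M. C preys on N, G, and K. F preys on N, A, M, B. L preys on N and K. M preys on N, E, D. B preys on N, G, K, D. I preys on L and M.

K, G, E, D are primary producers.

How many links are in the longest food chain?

3 links

One longest chain: K → N → A → F.
It has 4 species and 3 links.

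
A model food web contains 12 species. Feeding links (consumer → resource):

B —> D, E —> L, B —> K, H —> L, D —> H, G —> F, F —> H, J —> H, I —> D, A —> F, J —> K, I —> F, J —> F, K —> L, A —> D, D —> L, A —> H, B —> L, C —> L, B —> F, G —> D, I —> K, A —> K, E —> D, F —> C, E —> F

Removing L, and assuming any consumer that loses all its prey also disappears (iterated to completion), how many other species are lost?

Remove L.
Round 1: H (all prey gone), C (all prey gone), K (all prey gone) → extinct.
Round 2: F (all prey gone), D (all prey gone) → extinct.
Round 3: I (all prey gone), G (all prey gone), J (all prey gone), A (all prey gone), E (all prey gone), B (all prey gone) → extinct.
No further losses. Total secondary extinctions: 11.

11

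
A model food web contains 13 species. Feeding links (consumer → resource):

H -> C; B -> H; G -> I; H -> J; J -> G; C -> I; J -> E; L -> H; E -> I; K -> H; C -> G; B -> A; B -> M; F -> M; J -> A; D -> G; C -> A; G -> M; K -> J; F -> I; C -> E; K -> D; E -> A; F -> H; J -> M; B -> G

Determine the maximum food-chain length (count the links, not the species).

4 links

One longest chain: A → E → J → H → K.
It has 5 species and 4 links.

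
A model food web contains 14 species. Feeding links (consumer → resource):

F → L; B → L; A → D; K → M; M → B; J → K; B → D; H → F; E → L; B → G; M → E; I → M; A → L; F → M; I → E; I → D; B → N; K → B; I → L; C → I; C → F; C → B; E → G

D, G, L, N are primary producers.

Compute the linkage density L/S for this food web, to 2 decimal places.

L/S = 1.64

There are L = 23 links among S = 14 species.
L/S = 23/14 = 1.6429 ≈ 1.64.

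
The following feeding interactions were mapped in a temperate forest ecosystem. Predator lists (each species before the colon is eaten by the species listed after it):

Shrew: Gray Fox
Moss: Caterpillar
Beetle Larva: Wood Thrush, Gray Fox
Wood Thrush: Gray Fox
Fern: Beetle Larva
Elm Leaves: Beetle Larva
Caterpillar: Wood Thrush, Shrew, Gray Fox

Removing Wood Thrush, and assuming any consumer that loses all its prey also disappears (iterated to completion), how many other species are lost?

0

Remove Wood Thrush.
Every predator of it retains at least one other prey: Gray Fox still has Beetle Larva, Caterpillar, Shrew.
No consumer loses all prey, so no secondary extinctions occur.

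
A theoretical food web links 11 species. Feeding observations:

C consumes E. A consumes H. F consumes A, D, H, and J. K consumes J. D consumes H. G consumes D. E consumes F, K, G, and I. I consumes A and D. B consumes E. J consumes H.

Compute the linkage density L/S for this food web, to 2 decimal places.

There are L = 17 links among S = 11 species.
L/S = 17/11 = 1.5455 ≈ 1.55.

L/S = 1.55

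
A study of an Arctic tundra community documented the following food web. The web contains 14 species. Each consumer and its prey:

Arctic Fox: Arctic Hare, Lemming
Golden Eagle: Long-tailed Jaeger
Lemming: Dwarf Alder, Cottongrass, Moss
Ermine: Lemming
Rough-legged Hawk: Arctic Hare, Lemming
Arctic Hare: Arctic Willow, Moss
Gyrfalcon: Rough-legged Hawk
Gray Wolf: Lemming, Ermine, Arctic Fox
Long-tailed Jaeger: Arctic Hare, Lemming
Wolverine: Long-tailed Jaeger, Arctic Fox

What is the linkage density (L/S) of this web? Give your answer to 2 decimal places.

L/S = 1.36

There are L = 19 links among S = 14 species.
L/S = 19/14 = 1.3571 ≈ 1.36.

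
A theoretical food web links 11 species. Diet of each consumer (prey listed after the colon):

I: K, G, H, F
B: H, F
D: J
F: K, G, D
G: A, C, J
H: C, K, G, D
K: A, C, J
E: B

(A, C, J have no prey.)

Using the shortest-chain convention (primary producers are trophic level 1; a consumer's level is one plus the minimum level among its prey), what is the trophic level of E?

C is a producer → level 1.
H eats C → level 2.
B eats H → level 3.
E eats B → level 4.
No prey of E is below level 3, so 4 is the minimum.

Trophic level 4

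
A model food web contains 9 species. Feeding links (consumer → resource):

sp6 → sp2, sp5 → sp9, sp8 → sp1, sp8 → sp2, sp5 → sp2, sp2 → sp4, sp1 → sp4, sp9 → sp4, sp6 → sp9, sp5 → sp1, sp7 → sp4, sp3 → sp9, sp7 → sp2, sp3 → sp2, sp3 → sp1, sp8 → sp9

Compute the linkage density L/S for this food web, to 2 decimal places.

There are L = 16 links among S = 9 species.
L/S = 16/9 = 1.7778 ≈ 1.78.

L/S = 1.78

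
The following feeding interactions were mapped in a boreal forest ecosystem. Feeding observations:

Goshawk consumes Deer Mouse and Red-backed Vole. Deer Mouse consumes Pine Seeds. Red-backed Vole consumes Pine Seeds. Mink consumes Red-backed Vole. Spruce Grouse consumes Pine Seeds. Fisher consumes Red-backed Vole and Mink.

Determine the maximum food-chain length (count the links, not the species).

One longest chain: Pine Seeds → Red-backed Vole → Mink → Fisher.
It has 4 species and 3 links.

3 links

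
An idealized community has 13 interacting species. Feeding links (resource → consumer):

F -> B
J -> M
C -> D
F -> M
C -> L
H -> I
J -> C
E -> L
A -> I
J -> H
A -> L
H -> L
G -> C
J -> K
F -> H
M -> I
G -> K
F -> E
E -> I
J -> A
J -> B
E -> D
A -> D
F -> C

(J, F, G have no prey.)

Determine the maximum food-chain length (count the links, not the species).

One longest chain: J → M → I.
It has 3 species and 2 links.

2 links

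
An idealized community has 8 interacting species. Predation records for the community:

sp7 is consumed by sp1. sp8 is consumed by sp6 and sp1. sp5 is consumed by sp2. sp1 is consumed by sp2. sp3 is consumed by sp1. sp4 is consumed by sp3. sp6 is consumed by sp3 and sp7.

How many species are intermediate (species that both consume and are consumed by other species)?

Intermediate species (has both prey and predators): sp6, sp3, sp7, sp1.
Count: 4.

4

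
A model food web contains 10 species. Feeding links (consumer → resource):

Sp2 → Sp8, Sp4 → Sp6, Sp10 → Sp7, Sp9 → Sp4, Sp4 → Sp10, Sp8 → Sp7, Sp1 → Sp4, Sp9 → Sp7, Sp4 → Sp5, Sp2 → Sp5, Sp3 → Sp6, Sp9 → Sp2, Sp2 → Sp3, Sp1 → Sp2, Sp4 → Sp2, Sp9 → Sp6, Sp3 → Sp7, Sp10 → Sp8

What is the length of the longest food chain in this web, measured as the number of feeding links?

One longest chain: Sp7 → Sp8 → Sp10 → Sp4 → Sp9.
It has 5 species and 4 links.

4 links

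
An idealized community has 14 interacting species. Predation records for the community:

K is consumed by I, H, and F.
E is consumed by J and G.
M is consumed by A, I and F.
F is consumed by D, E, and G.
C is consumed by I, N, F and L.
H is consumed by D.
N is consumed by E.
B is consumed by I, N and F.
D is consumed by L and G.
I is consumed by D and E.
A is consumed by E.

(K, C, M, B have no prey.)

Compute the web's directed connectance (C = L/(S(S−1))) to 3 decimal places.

C = 0.137

The web has S = 14 species and L = 25 feeding links.
C = L / (S(S−1)) = 25 / 182 = 0.1374 ≈ 0.137.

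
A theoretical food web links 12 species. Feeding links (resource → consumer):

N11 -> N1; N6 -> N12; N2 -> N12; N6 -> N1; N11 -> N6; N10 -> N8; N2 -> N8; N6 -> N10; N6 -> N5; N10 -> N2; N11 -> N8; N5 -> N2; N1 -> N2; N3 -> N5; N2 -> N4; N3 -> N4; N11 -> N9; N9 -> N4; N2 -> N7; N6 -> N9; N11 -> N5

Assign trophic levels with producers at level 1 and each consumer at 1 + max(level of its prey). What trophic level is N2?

Trophic level 4

N11 is a producer → level 1.
N6 eats N11 → level 2.
N10 eats N6 → level 3.
N2 eats N10 (level 3); other prey at levels: N1 3, N5 3 → level 4.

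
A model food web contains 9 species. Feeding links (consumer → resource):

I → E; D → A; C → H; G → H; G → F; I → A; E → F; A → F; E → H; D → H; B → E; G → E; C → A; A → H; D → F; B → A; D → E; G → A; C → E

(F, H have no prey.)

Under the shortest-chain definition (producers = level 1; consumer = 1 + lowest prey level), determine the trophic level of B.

Trophic level 3

F is a producer → level 1.
A eats F → level 2.
B eats A → level 3.
No prey of B is below level 2, so 3 is the minimum.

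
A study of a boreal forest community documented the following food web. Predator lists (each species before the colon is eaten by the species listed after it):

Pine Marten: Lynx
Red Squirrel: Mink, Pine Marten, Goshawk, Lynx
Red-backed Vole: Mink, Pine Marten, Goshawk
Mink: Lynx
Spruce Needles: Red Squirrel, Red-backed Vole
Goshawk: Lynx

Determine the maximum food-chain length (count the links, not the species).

One longest chain: Spruce Needles → Red Squirrel → Mink → Lynx.
It has 4 species and 3 links.

3 links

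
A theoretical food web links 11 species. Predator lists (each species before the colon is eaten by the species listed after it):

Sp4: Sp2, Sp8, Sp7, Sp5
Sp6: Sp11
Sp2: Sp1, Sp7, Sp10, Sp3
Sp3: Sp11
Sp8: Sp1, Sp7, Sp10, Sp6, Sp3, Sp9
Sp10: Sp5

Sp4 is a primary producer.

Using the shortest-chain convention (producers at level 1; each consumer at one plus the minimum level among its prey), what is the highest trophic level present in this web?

Producers (level 1): Sp4.
Following each consumer down to its lowest-level prey: Sp4 → Sp8 → Sp6 → Sp11 (levels 1 through 4).
All prey of Sp11 (Sp6 3, Sp3 3) are at level 3 or above, so Sp11 is at level 1 + 3 = 4.
Every consumer has at least one prey at level 3 or below, so none exceeds level 4.

4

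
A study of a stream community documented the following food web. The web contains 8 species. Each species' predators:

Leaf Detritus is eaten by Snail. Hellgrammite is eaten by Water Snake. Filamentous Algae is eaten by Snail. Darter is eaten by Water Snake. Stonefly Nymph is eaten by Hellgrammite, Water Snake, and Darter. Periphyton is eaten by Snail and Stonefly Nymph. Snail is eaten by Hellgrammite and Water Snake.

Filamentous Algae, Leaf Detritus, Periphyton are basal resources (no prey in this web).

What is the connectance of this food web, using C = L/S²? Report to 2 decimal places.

C = 0.17

The web has S = 8 species and L = 11 feeding links.
C = L / S² = 11 / 64 = 0.1719 ≈ 0.17.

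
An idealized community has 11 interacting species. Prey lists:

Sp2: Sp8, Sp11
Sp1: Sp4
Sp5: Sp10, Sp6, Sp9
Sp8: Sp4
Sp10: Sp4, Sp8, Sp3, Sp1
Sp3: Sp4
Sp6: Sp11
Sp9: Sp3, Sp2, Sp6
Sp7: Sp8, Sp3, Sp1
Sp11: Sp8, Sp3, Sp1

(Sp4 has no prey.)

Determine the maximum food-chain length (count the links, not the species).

One longest chain: Sp4 → Sp8 → Sp11 → Sp6 → Sp9 → Sp5.
It has 6 species and 5 links.

5 links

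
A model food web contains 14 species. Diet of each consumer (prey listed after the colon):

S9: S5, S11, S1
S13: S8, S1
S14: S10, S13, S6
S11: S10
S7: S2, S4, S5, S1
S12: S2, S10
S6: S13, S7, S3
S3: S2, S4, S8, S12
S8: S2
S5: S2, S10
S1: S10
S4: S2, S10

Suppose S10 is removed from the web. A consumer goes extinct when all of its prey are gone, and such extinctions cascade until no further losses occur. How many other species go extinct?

Remove S10.
Round 1: S11 (all prey gone), S1 (all prey gone) → extinct.
No further losses. Total secondary extinctions: 2.

2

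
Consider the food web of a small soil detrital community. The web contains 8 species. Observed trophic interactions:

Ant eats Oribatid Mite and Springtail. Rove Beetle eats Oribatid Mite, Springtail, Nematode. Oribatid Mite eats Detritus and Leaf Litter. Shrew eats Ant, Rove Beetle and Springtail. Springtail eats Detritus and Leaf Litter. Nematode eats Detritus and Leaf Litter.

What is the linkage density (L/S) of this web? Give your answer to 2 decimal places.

There are L = 14 links among S = 8 species.
L/S = 14/8 = 1.7500 ≈ 1.75.

L/S = 1.75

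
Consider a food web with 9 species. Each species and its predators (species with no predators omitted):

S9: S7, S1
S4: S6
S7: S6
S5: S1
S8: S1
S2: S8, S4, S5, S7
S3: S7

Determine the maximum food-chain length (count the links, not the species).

2 links

One longest chain: S2 → S4 → S6.
It has 3 species and 2 links.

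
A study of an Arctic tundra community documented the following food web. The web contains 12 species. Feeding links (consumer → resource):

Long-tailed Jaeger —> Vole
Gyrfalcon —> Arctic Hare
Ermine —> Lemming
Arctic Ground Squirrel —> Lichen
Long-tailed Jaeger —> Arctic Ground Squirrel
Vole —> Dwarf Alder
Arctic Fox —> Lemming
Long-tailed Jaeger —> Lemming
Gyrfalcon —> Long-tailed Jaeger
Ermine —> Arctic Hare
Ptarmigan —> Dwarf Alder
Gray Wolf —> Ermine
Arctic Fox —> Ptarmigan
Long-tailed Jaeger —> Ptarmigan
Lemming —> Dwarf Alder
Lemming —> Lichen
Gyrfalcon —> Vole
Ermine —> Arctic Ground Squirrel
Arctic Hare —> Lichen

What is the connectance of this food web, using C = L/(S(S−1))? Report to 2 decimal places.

The web has S = 12 species and L = 19 feeding links.
C = L / (S(S−1)) = 19 / 132 = 0.1439 ≈ 0.14.

C = 0.14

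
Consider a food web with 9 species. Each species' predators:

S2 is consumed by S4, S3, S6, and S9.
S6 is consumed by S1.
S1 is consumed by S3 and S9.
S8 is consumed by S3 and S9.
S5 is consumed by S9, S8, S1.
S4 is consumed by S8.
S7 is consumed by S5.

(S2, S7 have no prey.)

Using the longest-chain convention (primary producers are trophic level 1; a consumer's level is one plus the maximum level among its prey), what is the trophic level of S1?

Trophic level 3

S7 is a producer → level 1.
S5 eats S7 → level 2.
S1 eats S5 (level 2); other prey at levels: S6 2 → level 3.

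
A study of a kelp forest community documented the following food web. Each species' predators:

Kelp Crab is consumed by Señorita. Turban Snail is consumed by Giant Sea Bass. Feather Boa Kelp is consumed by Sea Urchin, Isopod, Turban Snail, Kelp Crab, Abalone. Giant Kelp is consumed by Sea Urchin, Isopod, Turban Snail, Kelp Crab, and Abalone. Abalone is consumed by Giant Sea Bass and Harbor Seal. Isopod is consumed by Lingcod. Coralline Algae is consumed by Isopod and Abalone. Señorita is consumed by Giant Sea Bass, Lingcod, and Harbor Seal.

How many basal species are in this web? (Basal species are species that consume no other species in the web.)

3

Basal species (no prey listed): Feather Boa Kelp, Giant Kelp, Coralline Algae.
Count: 3.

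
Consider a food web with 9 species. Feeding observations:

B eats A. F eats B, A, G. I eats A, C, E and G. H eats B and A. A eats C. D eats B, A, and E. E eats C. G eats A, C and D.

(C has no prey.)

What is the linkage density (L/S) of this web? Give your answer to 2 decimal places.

There are L = 18 links among S = 9 species.
L/S = 18/9 = 2.0000 ≈ 2.00.

L/S = 2.00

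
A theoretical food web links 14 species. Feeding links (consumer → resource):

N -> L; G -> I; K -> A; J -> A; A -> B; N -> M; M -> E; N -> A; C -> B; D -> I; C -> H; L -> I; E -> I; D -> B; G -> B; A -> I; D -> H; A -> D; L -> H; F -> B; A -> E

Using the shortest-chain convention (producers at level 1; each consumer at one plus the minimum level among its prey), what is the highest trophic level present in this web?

3

Producers (level 1): I, H, B.
Following each consumer down to its lowest-level prey: I → E → M (levels 1 through 3).
All prey of M (E 2) are at level 2 or above, so M is at level 1 + 2 = 3.
Every consumer has at least one prey at level 2 or below, so none exceeds level 3.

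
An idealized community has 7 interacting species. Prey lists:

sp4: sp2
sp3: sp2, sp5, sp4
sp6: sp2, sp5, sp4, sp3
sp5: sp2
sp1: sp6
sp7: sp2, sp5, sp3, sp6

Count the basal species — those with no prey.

1

Basal species (no prey listed): sp2.
Count: 1.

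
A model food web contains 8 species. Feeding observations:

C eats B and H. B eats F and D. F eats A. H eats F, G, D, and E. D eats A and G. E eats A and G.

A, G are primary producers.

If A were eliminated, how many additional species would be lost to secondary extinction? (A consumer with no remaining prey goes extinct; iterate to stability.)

1

Remove A.
Round 1: F (all prey gone) → extinct.
No further losses. Total secondary extinctions: 1.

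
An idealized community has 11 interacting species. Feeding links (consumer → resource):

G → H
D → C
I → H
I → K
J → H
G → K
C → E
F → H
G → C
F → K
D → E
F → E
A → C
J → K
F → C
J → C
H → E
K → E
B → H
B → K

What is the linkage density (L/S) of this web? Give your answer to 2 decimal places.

L/S = 1.82

There are L = 20 links among S = 11 species.
L/S = 20/11 = 1.8182 ≈ 1.82.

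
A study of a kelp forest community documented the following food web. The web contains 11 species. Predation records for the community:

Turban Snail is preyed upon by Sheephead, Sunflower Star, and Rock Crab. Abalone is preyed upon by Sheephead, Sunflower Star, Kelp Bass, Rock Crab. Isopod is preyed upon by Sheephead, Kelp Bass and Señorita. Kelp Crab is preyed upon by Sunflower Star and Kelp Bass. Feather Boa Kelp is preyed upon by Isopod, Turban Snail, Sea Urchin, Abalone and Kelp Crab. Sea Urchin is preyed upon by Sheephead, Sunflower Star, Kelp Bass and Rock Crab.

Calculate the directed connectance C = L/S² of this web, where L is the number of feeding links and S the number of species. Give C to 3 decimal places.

C = 0.174

The web has S = 11 species and L = 21 feeding links.
C = L / S² = 21 / 121 = 0.1736 ≈ 0.174.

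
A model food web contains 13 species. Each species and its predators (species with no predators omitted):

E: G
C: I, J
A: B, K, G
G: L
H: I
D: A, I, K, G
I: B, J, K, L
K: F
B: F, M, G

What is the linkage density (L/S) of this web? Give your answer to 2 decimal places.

L/S = 1.54

There are L = 20 links among S = 13 species.
L/S = 20/13 = 1.5385 ≈ 1.54.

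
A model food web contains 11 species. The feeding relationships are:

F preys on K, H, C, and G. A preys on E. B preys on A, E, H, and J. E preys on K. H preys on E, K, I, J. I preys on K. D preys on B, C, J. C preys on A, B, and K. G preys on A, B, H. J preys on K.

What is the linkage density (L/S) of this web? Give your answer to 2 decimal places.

There are L = 25 links among S = 11 species.
L/S = 25/11 = 2.2727 ≈ 2.27.

L/S = 2.27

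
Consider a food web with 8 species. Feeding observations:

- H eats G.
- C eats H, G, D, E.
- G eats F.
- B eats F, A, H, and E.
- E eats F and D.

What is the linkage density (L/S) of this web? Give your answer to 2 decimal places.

There are L = 12 links among S = 8 species.
L/S = 12/8 = 1.5000 ≈ 1.50.

L/S = 1.50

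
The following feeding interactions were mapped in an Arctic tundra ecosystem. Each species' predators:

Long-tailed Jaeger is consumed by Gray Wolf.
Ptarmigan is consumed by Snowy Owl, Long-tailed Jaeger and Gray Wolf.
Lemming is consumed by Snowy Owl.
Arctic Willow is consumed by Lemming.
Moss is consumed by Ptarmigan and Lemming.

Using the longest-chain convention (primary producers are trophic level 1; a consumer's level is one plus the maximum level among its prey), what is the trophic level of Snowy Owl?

Trophic level 3

Arctic Willow is a producer → level 1.
Lemming eats Arctic Willow (level 1); other prey at levels: Moss 1 → level 2.
Snowy Owl eats Lemming (level 2); other prey at levels: Ptarmigan 2 → level 3.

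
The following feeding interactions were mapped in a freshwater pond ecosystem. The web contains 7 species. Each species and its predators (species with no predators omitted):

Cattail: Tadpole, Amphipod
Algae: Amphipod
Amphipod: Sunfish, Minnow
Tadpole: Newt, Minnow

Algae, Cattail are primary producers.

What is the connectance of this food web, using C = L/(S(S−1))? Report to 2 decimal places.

C = 0.17

The web has S = 7 species and L = 7 feeding links.
C = L / (S(S−1)) = 7 / 42 = 0.1667 ≈ 0.17.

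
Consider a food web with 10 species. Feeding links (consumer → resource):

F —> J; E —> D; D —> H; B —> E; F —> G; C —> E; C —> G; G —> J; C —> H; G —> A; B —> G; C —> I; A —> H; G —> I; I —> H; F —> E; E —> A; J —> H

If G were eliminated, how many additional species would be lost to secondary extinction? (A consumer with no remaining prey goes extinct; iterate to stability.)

Remove G.
Every predator of it retains at least one other prey: F still has J, E; B still has E; C still has H, I, E.
No consumer loses all prey, so no secondary extinctions occur.

0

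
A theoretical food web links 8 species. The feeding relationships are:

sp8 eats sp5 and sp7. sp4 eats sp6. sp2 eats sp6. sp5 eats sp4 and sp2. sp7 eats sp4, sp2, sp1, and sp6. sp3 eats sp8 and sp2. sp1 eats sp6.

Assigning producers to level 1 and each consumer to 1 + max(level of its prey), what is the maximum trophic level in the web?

5

Producers (level 1): sp6.
sp6 → sp4 → sp5 → sp8 → sp3 gives sp3 level 5.
No species has a prey at level 5, so no species reaches level 6.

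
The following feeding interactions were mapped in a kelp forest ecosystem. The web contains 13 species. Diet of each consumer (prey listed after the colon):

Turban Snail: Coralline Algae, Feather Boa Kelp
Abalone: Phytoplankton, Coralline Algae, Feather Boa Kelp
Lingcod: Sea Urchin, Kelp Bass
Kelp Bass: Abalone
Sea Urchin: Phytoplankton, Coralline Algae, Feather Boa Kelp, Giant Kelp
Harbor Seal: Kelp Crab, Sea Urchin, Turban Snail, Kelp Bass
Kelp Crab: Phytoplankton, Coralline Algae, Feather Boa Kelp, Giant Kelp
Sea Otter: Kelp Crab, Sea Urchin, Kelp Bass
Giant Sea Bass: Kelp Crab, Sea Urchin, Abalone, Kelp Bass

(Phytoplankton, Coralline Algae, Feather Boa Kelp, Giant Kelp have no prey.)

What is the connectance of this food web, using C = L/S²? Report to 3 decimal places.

The web has S = 13 species and L = 27 feeding links.
C = L / S² = 27 / 169 = 0.1598 ≈ 0.160.

C = 0.160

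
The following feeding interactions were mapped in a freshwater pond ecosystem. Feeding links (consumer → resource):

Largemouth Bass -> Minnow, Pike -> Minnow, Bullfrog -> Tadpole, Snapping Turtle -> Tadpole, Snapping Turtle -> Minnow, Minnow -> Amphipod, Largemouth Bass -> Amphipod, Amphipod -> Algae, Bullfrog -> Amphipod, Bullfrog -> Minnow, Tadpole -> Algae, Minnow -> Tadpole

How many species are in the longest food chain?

4 species

One longest chain: Algae → Amphipod → Minnow → Pike.
It has 4 species and 3 links.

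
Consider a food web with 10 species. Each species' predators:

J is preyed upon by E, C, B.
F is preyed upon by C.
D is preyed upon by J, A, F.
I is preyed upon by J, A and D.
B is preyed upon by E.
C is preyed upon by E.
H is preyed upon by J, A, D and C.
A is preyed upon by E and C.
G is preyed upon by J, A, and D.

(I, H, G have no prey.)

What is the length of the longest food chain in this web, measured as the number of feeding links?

4 links

One longest chain: I → D → J → C → E.
It has 5 species and 4 links.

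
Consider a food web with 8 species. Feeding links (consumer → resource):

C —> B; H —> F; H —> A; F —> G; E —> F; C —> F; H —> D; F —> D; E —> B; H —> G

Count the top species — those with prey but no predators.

3

Top species (has prey, but nothing eats it): E, H, C.
Count: 3.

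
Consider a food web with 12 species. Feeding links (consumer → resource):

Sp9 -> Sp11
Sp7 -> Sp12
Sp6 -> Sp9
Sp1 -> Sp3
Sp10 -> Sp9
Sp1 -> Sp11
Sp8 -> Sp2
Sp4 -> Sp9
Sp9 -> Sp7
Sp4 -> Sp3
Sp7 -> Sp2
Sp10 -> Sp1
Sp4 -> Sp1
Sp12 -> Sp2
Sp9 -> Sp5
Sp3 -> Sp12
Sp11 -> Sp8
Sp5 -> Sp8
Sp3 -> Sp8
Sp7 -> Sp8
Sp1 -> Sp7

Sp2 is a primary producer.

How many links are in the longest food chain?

4 links

One longest chain: Sp2 → Sp12 → Sp7 → Sp9 → Sp6.
It has 5 species and 4 links.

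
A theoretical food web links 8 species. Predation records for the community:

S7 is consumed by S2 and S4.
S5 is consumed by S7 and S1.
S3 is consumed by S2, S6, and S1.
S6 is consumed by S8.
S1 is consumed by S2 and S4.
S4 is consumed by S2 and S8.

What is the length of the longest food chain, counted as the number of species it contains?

One longest chain: S5 → S1 → S4 → S8.
It has 4 species and 3 links.

4 species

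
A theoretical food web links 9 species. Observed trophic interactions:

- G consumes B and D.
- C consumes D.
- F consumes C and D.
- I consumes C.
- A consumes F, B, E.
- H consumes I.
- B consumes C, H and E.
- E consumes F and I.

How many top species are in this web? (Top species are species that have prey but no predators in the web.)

Top species (has prey, but nothing eats it): G, A.
Count: 2.

2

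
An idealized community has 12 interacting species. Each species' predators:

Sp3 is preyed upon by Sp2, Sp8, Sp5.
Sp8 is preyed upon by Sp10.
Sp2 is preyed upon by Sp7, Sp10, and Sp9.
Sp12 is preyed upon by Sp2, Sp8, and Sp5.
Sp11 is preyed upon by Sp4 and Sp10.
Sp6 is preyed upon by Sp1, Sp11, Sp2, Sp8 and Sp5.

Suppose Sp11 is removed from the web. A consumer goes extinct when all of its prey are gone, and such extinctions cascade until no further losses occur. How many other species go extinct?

Remove Sp11.
Round 1: Sp4 (all prey gone) → extinct.
No further losses. Total secondary extinctions: 1.

1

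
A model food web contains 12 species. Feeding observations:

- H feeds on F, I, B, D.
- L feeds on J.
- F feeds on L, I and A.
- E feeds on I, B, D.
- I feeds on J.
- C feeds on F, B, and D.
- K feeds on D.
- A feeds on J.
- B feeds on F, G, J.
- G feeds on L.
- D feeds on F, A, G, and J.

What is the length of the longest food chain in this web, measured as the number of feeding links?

4 links

One longest chain: J → L → F → D → K.
It has 5 species and 4 links.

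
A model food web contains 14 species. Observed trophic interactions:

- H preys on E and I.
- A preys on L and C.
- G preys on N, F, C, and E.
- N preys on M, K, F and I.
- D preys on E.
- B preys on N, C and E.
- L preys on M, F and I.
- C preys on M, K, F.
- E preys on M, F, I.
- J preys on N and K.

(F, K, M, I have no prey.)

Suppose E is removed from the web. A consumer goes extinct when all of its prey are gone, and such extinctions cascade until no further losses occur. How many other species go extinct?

1

Remove E.
Round 1: D (all prey gone) → extinct.
No further losses. Total secondary extinctions: 1.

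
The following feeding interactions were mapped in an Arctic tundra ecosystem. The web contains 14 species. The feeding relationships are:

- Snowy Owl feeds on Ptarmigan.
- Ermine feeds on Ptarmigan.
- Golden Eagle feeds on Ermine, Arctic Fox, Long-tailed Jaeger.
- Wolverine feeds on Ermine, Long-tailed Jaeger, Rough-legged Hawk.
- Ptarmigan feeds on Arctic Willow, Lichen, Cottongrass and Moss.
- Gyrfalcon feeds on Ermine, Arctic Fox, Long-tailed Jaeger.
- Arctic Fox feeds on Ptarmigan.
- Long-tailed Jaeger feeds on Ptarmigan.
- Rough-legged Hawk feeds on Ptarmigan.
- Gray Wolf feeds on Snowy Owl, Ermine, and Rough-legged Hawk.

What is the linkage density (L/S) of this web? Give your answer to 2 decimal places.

There are L = 21 links among S = 14 species.
L/S = 21/14 = 1.5000 ≈ 1.50.

L/S = 1.50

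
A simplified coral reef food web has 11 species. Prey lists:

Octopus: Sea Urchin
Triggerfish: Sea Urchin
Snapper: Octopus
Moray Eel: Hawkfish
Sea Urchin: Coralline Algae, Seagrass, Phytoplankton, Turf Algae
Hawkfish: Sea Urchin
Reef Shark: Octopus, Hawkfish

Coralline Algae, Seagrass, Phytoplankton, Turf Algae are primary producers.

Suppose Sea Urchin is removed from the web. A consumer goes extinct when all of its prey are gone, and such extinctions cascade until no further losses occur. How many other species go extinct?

Remove Sea Urchin.
Round 1: Octopus (all prey gone), Hawkfish (all prey gone), Triggerfish (all prey gone) → extinct.
Round 2: Snapper (all prey gone), Reef Shark (all prey gone), Moray Eel (all prey gone) → extinct.
No further losses. Total secondary extinctions: 6.

6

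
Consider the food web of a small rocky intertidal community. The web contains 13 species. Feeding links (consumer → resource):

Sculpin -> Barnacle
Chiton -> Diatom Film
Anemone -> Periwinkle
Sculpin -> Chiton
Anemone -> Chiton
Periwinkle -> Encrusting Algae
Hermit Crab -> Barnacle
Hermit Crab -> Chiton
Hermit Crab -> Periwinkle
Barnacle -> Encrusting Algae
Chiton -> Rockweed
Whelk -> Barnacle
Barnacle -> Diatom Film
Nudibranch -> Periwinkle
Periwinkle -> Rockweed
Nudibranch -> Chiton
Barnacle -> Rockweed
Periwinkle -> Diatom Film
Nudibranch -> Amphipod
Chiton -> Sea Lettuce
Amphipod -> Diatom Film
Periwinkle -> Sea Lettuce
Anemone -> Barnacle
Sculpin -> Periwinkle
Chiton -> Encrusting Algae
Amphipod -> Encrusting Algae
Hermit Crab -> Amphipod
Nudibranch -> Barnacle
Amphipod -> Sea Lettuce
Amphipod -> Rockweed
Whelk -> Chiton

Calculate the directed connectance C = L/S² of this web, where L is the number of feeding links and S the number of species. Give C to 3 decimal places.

The web has S = 13 species and L = 31 feeding links.
C = L / S² = 31 / 169 = 0.1834 ≈ 0.183.

C = 0.183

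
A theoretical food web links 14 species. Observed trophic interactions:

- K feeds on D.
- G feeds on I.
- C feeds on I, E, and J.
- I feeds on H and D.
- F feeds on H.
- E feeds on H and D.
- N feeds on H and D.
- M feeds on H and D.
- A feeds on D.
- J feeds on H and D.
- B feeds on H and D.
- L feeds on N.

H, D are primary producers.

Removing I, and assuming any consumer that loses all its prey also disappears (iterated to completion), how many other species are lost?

1

Remove I.
Round 1: G (all prey gone) → extinct.
No further losses. Total secondary extinctions: 1.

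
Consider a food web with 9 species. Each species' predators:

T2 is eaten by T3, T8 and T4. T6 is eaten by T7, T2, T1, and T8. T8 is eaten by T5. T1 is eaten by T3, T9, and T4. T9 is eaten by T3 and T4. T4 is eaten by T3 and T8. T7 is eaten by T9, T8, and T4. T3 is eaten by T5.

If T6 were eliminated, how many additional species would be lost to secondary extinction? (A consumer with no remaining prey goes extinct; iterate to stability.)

Remove T6.
Round 1: T1 (all prey gone), T7 (all prey gone), T2 (all prey gone) → extinct.
Round 2: T9 (all prey gone) → extinct.
Round 3: T4 (all prey gone) → extinct.
Round 4: T8 (all prey gone), T3 (all prey gone) → extinct.
Round 5: T5 (all prey gone) → extinct.
No further losses. Total secondary extinctions: 8.

8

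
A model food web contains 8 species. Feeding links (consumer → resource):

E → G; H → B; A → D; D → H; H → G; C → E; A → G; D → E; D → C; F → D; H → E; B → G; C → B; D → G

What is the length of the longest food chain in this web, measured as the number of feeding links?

One longest chain: G → E → H → D → F.
It has 5 species and 4 links.

4 links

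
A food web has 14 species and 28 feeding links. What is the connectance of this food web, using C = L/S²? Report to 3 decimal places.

C = 0.143

The web has S = 14 species and L = 28 feeding links.
C = L / S² = 28 / 196 = 0.1429 ≈ 0.143.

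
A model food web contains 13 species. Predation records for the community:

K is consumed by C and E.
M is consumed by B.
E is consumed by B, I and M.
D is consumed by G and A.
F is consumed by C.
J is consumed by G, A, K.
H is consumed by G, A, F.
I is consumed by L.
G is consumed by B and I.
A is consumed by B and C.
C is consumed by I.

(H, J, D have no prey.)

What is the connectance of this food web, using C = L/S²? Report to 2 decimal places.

The web has S = 13 species and L = 21 feeding links.
C = L / S² = 21 / 169 = 0.1243 ≈ 0.12.

C = 0.12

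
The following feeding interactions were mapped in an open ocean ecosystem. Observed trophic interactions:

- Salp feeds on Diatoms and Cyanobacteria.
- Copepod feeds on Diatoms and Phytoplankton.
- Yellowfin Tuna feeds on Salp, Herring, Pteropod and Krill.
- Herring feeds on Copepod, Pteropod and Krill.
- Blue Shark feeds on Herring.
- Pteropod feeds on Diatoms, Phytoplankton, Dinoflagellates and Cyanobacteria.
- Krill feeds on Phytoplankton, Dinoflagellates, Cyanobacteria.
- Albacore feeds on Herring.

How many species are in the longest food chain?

One longest chain: Phytoplankton → Copepod → Herring → Yellowfin Tuna.
It has 4 species and 3 links.

4 species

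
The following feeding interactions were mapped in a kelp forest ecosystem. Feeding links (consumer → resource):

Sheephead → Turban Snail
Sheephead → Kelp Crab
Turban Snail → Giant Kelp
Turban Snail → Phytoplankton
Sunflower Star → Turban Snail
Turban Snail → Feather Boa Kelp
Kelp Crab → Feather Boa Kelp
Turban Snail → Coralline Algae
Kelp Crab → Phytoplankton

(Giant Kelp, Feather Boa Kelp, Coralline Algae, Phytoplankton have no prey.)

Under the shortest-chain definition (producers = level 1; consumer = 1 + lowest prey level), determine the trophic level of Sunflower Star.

Giant Kelp is a producer → level 1.
Turban Snail eats Giant Kelp → level 2.
Sunflower Star eats Turban Snail → level 3.
No prey of Sunflower Star is below level 2, so 3 is the minimum.

Trophic level 3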